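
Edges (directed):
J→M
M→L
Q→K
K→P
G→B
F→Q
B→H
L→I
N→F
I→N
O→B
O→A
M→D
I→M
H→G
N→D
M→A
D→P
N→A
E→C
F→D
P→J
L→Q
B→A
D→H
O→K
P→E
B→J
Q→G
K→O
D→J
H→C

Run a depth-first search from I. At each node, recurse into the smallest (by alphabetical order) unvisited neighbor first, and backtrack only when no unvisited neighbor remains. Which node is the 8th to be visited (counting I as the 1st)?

B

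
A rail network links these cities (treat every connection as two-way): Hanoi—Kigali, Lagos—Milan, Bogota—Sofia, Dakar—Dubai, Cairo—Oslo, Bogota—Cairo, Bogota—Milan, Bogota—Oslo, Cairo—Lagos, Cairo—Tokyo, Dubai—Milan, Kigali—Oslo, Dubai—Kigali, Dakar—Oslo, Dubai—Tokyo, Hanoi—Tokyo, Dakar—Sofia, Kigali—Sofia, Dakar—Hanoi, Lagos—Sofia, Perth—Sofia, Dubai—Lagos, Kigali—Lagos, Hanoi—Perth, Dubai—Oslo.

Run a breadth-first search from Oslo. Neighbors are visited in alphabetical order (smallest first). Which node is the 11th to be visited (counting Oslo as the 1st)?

Hanoi

Visit Oslo; enqueue Bogota, Cairo, Dakar, Dubai, Kigali → queue [Bogota, Cairo, Dakar, Dubai, Kigali]
Visit Bogota; enqueue Milan, Sofia → queue [Cairo, Dakar, Dubai, Kigali, Milan, Sofia]
Visit Cairo; enqueue Lagos, Tokyo → queue [Dakar, Dubai, Kigali, Milan, Sofia, Lagos, Tokyo]
Visit Dakar; enqueue Hanoi → queue [Dubai, Kigali, Milan, Sofia, Lagos, Tokyo, Hanoi]
Visit Dubai → queue [Kigali, Milan, Sofia, Lagos, Tokyo, Hanoi]
Visit Kigali → queue [Milan, Sofia, Lagos, Tokyo, Hanoi]
Visit Milan → queue [Sofia, Lagos, Tokyo, Hanoi]
Visit Sofia; enqueue Perth → queue [Lagos, Tokyo, Hanoi, Perth]
Visit Lagos → queue [Tokyo, Hanoi, Perth]
Visit Tokyo → queue [Hanoi, Perth]
Visit Hanoi → queue [Perth]
Visit Perth → queue []

Visit order: Oslo, Bogota, Cairo, Dakar, Dubai, Kigali, Milan, Sofia, Lagos, Tokyo, Hanoi, Perth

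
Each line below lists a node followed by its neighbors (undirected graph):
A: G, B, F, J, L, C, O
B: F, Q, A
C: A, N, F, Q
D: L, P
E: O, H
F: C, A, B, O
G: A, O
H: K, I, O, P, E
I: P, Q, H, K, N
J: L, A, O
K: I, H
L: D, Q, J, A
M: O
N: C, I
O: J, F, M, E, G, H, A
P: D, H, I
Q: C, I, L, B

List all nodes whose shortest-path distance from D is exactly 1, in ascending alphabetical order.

Level 0: D
Level 1: L, P
Level 2: A, H, I, J, Q
Level 3: B, C, E, F, G, K, N, O
Level 4: M

L, P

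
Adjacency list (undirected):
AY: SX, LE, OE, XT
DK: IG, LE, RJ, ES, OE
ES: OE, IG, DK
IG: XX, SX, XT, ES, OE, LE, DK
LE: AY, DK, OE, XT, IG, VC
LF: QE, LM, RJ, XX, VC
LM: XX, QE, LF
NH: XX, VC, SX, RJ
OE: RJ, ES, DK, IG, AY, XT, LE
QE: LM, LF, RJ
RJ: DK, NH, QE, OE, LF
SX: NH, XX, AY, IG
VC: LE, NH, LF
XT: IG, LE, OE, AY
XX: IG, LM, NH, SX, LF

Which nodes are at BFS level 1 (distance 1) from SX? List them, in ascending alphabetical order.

Level 0: SX
Level 1: AY, IG, NH, XX
Level 2: DK, ES, LE, LF, LM, OE, RJ, VC, XT
Level 3: QE

AY, IG, NH, XX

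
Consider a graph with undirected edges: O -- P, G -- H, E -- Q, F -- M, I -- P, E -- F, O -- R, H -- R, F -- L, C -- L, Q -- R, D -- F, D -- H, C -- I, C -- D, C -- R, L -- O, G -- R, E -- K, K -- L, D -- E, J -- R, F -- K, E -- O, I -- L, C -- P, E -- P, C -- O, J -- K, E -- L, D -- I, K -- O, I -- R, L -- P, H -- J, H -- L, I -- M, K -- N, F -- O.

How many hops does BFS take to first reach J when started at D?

2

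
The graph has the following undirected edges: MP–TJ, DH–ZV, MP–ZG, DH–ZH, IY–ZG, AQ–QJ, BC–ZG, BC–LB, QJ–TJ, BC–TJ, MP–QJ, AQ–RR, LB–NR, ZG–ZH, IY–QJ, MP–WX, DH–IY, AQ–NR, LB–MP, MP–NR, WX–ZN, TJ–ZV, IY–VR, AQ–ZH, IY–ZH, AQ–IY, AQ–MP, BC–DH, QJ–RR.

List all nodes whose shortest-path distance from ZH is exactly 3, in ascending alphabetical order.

Level 0: ZH
Level 1: AQ, DH, IY, ZG
Level 2: BC, MP, NR, QJ, RR, VR, ZV
Level 3: LB, TJ, WX
Level 4: ZN

LB, TJ, WX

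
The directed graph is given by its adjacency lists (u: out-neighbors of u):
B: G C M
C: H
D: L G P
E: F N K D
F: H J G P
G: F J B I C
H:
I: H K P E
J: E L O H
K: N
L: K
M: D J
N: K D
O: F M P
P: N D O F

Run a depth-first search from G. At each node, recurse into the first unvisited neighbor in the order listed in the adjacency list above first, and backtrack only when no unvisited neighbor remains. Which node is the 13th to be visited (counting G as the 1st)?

B

Visit G
G → F
F → H
F → J
J → E
E → N
N → K
N → D
D → L
D → P
P → O
O → M
G → B
B → C
G → I

Visit order: G, F, H, J, E, N, K, D, L, P, O, M, B, C, I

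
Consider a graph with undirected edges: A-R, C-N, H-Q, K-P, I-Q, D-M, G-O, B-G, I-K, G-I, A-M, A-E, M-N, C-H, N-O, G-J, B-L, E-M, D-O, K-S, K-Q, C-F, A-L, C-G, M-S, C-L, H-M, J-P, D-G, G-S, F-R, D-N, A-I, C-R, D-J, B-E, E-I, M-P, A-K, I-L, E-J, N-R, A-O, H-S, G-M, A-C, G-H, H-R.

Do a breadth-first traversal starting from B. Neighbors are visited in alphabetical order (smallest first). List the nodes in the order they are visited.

Visit B; enqueue E, G, L → queue [E, G, L]
Visit E; enqueue A, I, J, M → queue [G, L, A, I, J, M]
Visit G; enqueue C, D, H, O, S → queue [L, A, I, J, M, C, D, H, O, S]
Visit L → queue [A, I, J, M, C, D, H, O, S]
Visit A; enqueue K, R → queue [I, J, M, C, D, H, O, S, K, R]
Visit I; enqueue Q → queue [J, M, C, D, H, O, S, K, R, Q]
Visit J; enqueue P → queue [M, C, D, H, O, S, K, R, Q, P]
Visit M; enqueue N → queue [C, D, H, O, S, K, R, Q, P, N]
Visit C; enqueue F → queue [D, H, O, S, K, R, Q, P, N, F]
Visit D → queue [H, O, S, K, R, Q, P, N, F]
Visit H → queue [O, S, K, R, Q, P, N, F]
Visit O → queue [S, K, R, Q, P, N, F]
Visit S → queue [K, R, Q, P, N, F]
Visit K → queue [R, Q, P, N, F]
Visit R → queue [Q, P, N, F]
Visit Q → queue [P, N, F]
Visit P → queue [N, F]
Visit N → queue [F]
Visit F → queue []

B, E, G, L, A, I, J, M, C, D, H, O, S, K, R, Q, P, N, F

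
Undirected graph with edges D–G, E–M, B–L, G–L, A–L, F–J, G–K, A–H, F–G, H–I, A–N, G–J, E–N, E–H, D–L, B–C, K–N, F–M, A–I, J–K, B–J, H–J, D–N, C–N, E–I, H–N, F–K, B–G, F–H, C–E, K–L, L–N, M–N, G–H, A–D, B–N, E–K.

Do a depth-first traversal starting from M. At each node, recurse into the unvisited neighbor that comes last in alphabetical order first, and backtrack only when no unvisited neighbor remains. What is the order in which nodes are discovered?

M → N → L → K → J → H → I → E → C → B → G → F → D → A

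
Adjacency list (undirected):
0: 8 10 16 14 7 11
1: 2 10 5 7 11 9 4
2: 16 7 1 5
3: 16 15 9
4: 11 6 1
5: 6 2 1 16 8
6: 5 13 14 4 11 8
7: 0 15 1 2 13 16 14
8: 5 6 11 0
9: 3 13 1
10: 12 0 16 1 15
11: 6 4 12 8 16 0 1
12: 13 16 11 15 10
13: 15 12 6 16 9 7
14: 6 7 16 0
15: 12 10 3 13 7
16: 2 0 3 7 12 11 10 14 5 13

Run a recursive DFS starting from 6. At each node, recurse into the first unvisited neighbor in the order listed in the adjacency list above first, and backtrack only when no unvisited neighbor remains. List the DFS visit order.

Visit 6
6 → 5
5 → 2
2 → 16
16 → 0
0 → 8
8 → 11
11 → 4
4 → 1
1 → 10
10 → 12
12 → 13
13 → 15
15 → 3
3 → 9
15 → 7
7 → 14

6 5 2 16 0 8 11 4 1 10 12 13 15 3 9 7 14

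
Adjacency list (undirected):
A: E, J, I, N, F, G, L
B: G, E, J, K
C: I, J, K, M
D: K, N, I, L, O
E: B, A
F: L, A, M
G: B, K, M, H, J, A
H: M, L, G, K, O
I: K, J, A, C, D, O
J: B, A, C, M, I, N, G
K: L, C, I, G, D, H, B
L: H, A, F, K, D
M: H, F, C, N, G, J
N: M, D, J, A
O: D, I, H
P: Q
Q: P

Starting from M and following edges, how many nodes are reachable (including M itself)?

15

BFS from M visits: M, N, J, H, G, F, C, D, A, I, B, O, L, K, E
Reachable nodes: 15 of 17 total.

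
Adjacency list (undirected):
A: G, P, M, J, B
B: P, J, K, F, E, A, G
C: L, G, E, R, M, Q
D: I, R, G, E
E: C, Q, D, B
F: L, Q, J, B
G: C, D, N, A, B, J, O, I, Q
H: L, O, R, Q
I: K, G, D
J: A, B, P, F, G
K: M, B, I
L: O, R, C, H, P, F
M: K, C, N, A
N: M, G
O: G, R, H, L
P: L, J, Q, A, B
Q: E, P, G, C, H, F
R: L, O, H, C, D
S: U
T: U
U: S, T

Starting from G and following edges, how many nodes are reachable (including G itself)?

18

BFS from G visits: G, C, D, N, A, B, J, O, I, Q, L, E, R, M, P, K, F, H
Reachable nodes: 18 of 21 total.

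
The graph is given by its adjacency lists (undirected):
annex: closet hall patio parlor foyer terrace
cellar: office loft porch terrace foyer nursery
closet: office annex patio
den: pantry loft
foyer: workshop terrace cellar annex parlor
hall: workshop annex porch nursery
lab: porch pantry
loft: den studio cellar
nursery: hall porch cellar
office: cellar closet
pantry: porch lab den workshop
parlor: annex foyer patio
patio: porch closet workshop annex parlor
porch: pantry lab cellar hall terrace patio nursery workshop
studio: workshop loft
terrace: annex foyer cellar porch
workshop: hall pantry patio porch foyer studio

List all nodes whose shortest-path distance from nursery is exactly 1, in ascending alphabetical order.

cellar, hall, porch

Level 0: nursery
Level 1: cellar, hall, porch
Level 2: annex, foyer, lab, loft, office, pantry, patio, terrace, workshop
Level 3: closet, den, parlor, studio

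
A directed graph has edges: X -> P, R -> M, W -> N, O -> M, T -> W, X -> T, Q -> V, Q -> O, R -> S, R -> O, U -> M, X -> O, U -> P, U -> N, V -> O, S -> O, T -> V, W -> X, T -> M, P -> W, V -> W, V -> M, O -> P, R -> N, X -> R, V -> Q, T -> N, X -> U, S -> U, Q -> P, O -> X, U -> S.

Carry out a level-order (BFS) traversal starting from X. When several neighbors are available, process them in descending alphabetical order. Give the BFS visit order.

Visit X; enqueue U, T, R, P, O → queue [U, T, R, P, O]
Visit U; enqueue S, N, M → queue [T, R, P, O, S, N, M]
Visit T; enqueue W, V → queue [R, P, O, S, N, M, W, V]
Visit R → queue [P, O, S, N, M, W, V]
Visit P → queue [O, S, N, M, W, V]
Visit O → queue [S, N, M, W, V]
Visit S → queue [N, M, W, V]
Visit N → queue [M, W, V]
Visit M → queue [W, V]
Visit W → queue [V]
Visit V; enqueue Q → queue [Q]
Visit Q → queue []

X, U, T, R, P, O, S, N, M, W, V, Q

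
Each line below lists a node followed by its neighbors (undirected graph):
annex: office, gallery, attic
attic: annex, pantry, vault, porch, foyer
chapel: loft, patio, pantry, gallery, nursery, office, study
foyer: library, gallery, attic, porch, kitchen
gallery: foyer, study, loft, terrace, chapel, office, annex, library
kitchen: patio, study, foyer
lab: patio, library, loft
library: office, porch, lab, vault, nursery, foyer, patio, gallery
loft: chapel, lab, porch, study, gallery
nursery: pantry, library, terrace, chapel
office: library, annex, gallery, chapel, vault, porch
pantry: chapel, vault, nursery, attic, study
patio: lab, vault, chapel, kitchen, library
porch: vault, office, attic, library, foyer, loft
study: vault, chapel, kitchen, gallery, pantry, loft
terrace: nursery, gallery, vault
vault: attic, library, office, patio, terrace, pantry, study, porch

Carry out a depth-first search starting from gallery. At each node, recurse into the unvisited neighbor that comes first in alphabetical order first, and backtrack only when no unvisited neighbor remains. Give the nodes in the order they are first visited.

gallery, annex, attic, foyer, kitchen, patio, chapel, loft, lab, library, nursery, pantry, study, vault, office, porch, terrace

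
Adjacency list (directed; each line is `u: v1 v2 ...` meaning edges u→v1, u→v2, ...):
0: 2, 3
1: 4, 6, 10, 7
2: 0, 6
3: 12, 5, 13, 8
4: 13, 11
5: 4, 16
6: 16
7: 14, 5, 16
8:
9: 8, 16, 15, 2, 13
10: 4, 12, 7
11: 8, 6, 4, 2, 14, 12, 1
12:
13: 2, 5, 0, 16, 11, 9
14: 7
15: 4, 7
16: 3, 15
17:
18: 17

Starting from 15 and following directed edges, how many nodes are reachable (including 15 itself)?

BFS from 15 visits: 15, 4, 7, 13, 11, 14, 5, 16, 2, 0, 9, 8, 6, 12, 1, 3, 10
Reachable nodes: 17 of 19 total.

17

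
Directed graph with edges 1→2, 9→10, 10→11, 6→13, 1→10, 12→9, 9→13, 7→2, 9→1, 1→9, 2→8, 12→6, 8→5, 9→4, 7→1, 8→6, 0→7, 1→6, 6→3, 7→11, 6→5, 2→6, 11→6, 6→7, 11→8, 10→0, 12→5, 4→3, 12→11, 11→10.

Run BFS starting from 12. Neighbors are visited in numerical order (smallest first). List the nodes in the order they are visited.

12 -> 5 -> 6 -> 9 -> 11 -> 3 -> 7 -> 13 -> 1 -> 4 -> 10 -> 8 -> 2 -> 0

Visit 12; enqueue 5, 6, 9, 11 → queue [5, 6, 9, 11]
Visit 5 → queue [6, 9, 11]
Visit 6; enqueue 3, 7, 13 → queue [9, 11, 3, 7, 13]
Visit 9; enqueue 1, 4, 10 → queue [11, 3, 7, 13, 1, 4, 10]
Visit 11; enqueue 8 → queue [3, 7, 13, 1, 4, 10, 8]
Visit 3 → queue [7, 13, 1, 4, 10, 8]
Visit 7; enqueue 2 → queue [13, 1, 4, 10, 8, 2]
Visit 13 → queue [1, 4, 10, 8, 2]
Visit 1 → queue [4, 10, 8, 2]
Visit 4 → queue [10, 8, 2]
Visit 10; enqueue 0 → queue [8, 2, 0]
Visit 8 → queue [2, 0]
Visit 2 → queue [0]
Visit 0 → queue []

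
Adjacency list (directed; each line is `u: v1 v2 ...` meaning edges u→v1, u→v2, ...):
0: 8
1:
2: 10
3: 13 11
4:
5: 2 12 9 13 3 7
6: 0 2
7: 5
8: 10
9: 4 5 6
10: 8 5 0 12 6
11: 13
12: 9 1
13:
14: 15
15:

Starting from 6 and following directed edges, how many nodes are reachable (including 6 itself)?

BFS from 6 visits: 6, 0, 2, 8, 10, 5, 12, 9, 13, 3, 7, 1, 4, 11
Reachable nodes: 14 of 16 total.

14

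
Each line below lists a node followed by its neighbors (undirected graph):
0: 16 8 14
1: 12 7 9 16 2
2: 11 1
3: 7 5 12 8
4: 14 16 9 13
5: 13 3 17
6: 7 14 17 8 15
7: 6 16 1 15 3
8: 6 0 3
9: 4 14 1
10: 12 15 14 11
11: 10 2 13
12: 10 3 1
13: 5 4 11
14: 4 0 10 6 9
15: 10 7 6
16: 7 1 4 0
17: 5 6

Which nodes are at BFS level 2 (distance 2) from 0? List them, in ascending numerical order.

1, 3, 4, 6, 7, 9, 10

Level 0: 0
Level 1: 8, 14, 16
Level 2: 1, 3, 4, 6, 7, 9, 10
Level 3: 2, 5, 11, 12, 13, 15, 17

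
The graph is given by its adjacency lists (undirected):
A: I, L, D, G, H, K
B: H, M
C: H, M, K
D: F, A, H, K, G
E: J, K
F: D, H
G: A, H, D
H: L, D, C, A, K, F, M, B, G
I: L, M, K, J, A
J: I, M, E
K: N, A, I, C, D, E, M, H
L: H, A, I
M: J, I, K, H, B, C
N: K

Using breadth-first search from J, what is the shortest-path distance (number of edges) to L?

2

Level 0: J
Level 1: E, I, M
Level 2: A, B, C, H, K, L
Level 3: D, F, G, N
L first appears at level 2.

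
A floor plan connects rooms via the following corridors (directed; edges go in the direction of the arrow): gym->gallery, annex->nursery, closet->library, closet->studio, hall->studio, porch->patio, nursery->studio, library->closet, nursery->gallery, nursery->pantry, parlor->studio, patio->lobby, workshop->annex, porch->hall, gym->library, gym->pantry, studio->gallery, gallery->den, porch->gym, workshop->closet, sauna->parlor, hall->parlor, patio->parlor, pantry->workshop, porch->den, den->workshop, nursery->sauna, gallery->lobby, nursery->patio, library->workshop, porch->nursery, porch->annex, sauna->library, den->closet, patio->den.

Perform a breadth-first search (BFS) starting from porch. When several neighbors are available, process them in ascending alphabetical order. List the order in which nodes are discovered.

Visit porch; enqueue annex, den, gym, hall, nursery, patio → queue [annex, den, gym, hall, nursery, patio]
Visit annex → queue [den, gym, hall, nursery, patio]
Visit den; enqueue closet, workshop → queue [gym, hall, nursery, patio, closet, workshop]
Visit gym; enqueue gallery, library, pantry → queue [hall, nursery, patio, closet, workshop, gallery, library, pantry]
Visit hall; enqueue parlor, studio → queue [nursery, patio, closet, workshop, gallery, library, pantry, parlor, studio]
Visit nursery; enqueue sauna → queue [patio, closet, workshop, gallery, library, pantry, parlor, studio, sauna]
Visit patio; enqueue lobby → queue [closet, workshop, gallery, library, pantry, parlor, studio, sauna, lobby]
Visit closet → queue [workshop, gallery, library, pantry, parlor, studio, sauna, lobby]
Visit workshop → queue [gallery, library, pantry, parlor, studio, sauna, lobby]
Visit gallery → queue [library, pantry, parlor, studio, sauna, lobby]
Visit library → queue [pantry, parlor, studio, sauna, lobby]
Visit pantry → queue [parlor, studio, sauna, lobby]
Visit parlor → queue [studio, sauna, lobby]
Visit studio → queue [sauna, lobby]
Visit sauna → queue [lobby]
Visit lobby → queue []

porch -> annex -> den -> gym -> hall -> nursery -> patio -> closet -> workshop -> gallery -> library -> pantry -> parlor -> studio -> sauna -> lobby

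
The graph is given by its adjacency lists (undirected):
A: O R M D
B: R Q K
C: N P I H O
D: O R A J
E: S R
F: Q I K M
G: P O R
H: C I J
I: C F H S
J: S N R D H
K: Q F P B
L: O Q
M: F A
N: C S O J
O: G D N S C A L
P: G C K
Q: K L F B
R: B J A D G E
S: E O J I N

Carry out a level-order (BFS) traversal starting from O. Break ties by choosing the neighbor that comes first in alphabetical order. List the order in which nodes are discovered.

O → A → C → D → G → L → N → S → M → R → H → I → P → J → Q → E → F → B → K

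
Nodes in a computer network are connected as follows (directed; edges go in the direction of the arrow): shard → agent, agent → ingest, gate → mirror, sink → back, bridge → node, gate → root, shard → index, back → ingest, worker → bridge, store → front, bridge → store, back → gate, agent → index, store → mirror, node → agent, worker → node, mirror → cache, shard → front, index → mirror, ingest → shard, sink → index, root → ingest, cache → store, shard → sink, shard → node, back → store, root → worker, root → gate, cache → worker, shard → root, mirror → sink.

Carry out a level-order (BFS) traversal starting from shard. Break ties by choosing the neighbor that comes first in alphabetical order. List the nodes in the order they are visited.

shard agent front index node root sink ingest mirror gate worker back cache bridge store

Visit shard; enqueue agent, front, index, node, root, sink → queue [agent, front, index, node, root, sink]
Visit agent; enqueue ingest → queue [front, index, node, root, sink, ingest]
Visit front → queue [index, node, root, sink, ingest]
Visit index; enqueue mirror → queue [node, root, sink, ingest, mirror]
Visit node → queue [root, sink, ingest, mirror]
Visit root; enqueue gate, worker → queue [sink, ingest, mirror, gate, worker]
Visit sink; enqueue back → queue [ingest, mirror, gate, worker, back]
Visit ingest → queue [mirror, gate, worker, back]
Visit mirror; enqueue cache → queue [gate, worker, back, cache]
Visit gate → queue [worker, back, cache]
Visit worker; enqueue bridge → queue [back, cache, bridge]
Visit back; enqueue store → queue [cache, bridge, store]
Visit cache → queue [bridge, store]
Visit bridge → queue [store]
Visit store → queue []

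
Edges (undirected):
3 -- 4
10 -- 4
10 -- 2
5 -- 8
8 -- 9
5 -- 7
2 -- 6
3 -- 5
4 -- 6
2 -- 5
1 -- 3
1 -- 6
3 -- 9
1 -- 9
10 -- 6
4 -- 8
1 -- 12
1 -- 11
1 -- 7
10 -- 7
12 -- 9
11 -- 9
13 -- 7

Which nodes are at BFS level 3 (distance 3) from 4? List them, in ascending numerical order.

Level 0: 4
Level 1: 3, 6, 8, 10
Level 2: 1, 2, 5, 7, 9
Level 3: 11, 12, 13

11, 12, 13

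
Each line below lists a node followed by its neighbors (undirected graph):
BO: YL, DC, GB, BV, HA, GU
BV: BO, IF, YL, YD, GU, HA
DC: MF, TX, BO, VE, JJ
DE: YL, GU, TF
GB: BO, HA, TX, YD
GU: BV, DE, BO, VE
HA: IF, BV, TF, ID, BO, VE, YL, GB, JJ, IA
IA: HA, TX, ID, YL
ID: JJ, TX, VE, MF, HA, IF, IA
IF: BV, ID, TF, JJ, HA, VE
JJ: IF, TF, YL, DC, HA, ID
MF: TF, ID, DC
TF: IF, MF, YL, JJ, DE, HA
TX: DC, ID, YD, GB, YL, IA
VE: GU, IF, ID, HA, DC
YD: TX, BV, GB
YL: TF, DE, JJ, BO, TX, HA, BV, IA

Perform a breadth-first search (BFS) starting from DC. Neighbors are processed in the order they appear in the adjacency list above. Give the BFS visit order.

DC -> MF -> TX -> BO -> VE -> JJ -> TF -> ID -> YD -> GB -> YL -> IA -> BV -> HA -> GU -> IF -> DE

Visit DC; enqueue MF, TX, BO, VE, JJ → queue [MF, TX, BO, VE, JJ]
Visit MF; enqueue TF, ID → queue [TX, BO, VE, JJ, TF, ID]
Visit TX; enqueue YD, GB, YL, IA → queue [BO, VE, JJ, TF, ID, YD, GB, YL, IA]
Visit BO; enqueue BV, HA, GU → queue [VE, JJ, TF, ID, YD, GB, YL, IA, BV, HA, GU]
Visit VE; enqueue IF → queue [JJ, TF, ID, YD, GB, YL, IA, BV, HA, GU, IF]
Visit JJ → queue [TF, ID, YD, GB, YL, IA, BV, HA, GU, IF]
Visit TF; enqueue DE → queue [ID, YD, GB, YL, IA, BV, HA, GU, IF, DE]
Visit ID → queue [YD, GB, YL, IA, BV, HA, GU, IF, DE]
Visit YD → queue [GB, YL, IA, BV, HA, GU, IF, DE]
Visit GB → queue [YL, IA, BV, HA, GU, IF, DE]
Visit YL → queue [IA, BV, HA, GU, IF, DE]
Visit IA → queue [BV, HA, GU, IF, DE]
Visit BV → queue [HA, GU, IF, DE]
Visit HA → queue [GU, IF, DE]
Visit GU → queue [IF, DE]
Visit IF → queue [DE]
Visit DE → queue []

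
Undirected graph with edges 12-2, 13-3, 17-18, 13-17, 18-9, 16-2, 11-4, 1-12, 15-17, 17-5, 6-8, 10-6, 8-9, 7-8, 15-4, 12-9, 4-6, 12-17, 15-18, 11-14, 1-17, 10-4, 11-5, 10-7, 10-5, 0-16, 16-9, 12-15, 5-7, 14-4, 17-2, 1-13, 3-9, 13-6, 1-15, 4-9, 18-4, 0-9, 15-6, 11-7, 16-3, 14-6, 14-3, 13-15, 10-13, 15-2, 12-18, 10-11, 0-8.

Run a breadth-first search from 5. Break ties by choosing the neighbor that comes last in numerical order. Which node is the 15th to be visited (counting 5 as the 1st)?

Visit 5; enqueue 17, 11, 10, 7 → queue [17, 11, 10, 7]
Visit 17; enqueue 18, 15, 13, 12, 2, 1 → queue [11, 10, 7, 18, 15, 13, 12, 2, 1]
Visit 11; enqueue 14, 4 → queue [10, 7, 18, 15, 13, 12, 2, 1, 14, 4]
Visit 10; enqueue 6 → queue [7, 18, 15, 13, 12, 2, 1, 14, 4, 6]
Visit 7; enqueue 8 → queue [18, 15, 13, 12, 2, 1, 14, 4, 6, 8]
Visit 18; enqueue 9 → queue [15, 13, 12, 2, 1, 14, 4, 6, 8, 9]
Visit 15 → queue [13, 12, 2, 1, 14, 4, 6, 8, 9]
Visit 13; enqueue 3 → queue [12, 2, 1, 14, 4, 6, 8, 9, 3]
Visit 12 → queue [2, 1, 14, 4, 6, 8, 9, 3]
Visit 2; enqueue 16 → queue [1, 14, 4, 6, 8, 9, 3, 16]
Visit 1 → queue [14, 4, 6, 8, 9, 3, 16]
Visit 14 → queue [4, 6, 8, 9, 3, 16]
Visit 4 → queue [6, 8, 9, 3, 16]
Visit 6 → queue [8, 9, 3, 16]
Visit 8; enqueue 0 → queue [9, 3, 16, 0]
Visit 9 → queue [3, 16, 0]
Visit 3 → queue [16, 0]
Visit 16 → queue [0]
Visit 0 → queue []

Visit order: 5, 17, 11, 10, 7, 18, 15, 13, 12, 2, 1, 14, 4, 6, 8, 9, 3, 16, 0

8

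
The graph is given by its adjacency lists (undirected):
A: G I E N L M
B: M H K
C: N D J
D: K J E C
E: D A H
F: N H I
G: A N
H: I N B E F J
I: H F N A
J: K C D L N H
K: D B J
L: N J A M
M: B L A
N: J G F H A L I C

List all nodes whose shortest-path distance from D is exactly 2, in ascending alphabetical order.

A, B, H, L, N

Level 0: D
Level 1: C, E, J, K
Level 2: A, B, H, L, N
Level 3: F, G, I, M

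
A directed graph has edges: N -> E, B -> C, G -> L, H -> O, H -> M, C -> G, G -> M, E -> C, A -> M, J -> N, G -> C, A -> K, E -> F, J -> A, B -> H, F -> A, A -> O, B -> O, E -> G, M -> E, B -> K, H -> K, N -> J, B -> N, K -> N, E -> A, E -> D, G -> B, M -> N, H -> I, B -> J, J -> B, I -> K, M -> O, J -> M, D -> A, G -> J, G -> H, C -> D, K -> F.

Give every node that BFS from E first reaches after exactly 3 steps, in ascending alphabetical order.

I, N

Level 0: E
Level 1: A, C, D, F, G
Level 2: B, H, J, K, L, M, O
Level 3: I, N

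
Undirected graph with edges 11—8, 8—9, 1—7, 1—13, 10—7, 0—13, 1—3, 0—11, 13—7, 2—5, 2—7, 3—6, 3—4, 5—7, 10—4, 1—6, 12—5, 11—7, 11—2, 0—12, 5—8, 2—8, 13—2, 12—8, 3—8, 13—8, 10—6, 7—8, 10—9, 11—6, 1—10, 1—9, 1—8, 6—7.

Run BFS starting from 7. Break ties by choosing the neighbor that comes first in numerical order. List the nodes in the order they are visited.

7 -> 1 -> 2 -> 5 -> 6 -> 8 -> 10 -> 11 -> 13 -> 3 -> 9 -> 12 -> 4 -> 0

Visit 7; enqueue 1, 2, 5, 6, 8, 10, 11, 13 → queue [1, 2, 5, 6, 8, 10, 11, 13]
Visit 1; enqueue 3, 9 → queue [2, 5, 6, 8, 10, 11, 13, 3, 9]
Visit 2 → queue [5, 6, 8, 10, 11, 13, 3, 9]
Visit 5; enqueue 12 → queue [6, 8, 10, 11, 13, 3, 9, 12]
Visit 6 → queue [8, 10, 11, 13, 3, 9, 12]
Visit 8 → queue [10, 11, 13, 3, 9, 12]
Visit 10; enqueue 4 → queue [11, 13, 3, 9, 12, 4]
Visit 11; enqueue 0 → queue [13, 3, 9, 12, 4, 0]
Visit 13 → queue [3, 9, 12, 4, 0]
Visit 3 → queue [9, 12, 4, 0]
Visit 9 → queue [12, 4, 0]
Visit 12 → queue [4, 0]
Visit 4 → queue [0]
Visit 0 → queue []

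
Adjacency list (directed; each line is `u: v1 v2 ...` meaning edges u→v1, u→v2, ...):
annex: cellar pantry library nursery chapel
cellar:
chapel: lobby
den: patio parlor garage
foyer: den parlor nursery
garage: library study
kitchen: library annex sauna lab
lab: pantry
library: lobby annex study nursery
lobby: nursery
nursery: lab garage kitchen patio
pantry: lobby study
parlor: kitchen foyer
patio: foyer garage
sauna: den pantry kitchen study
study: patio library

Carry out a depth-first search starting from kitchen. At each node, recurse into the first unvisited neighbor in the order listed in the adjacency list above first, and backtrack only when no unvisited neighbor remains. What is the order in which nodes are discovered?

Visit kitchen
kitchen → library
library → lobby
lobby → nursery
nursery → lab
lab → pantry
pantry → study
study → patio
patio → foyer
foyer → den
den → parlor
den → garage
library → annex
annex → cellar
annex → chapel
kitchen → sauna

kitchen → library → lobby → nursery → lab → pantry → study → patio → foyer → den → parlor → garage → annex → cellar → chapel → sauna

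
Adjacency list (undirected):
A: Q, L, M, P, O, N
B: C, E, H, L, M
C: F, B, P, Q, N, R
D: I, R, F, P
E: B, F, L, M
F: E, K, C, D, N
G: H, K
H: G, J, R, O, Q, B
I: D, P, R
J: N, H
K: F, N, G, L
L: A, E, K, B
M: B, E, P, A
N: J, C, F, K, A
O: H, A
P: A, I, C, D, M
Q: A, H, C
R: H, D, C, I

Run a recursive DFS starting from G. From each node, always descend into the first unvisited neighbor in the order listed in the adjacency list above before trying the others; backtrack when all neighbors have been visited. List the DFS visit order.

Visit G
G → H
H → J
J → N
N → C
C → F
F → E
E → B
B → L
L → A
A → Q
A → M
M → P
P → I
I → D
D → R
A → O
L → K

G, H, J, N, C, F, E, B, L, A, Q, M, P, I, D, R, O, K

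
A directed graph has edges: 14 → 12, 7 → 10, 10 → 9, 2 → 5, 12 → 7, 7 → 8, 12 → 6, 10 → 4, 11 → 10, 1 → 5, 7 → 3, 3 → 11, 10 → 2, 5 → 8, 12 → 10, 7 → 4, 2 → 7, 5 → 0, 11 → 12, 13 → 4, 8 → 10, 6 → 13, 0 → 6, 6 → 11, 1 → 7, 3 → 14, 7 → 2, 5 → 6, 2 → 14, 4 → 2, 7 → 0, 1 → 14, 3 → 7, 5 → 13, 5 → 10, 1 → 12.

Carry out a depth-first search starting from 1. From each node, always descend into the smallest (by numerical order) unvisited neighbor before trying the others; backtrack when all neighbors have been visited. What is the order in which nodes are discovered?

1, 5, 0, 6, 11, 10, 2, 7, 3, 14, 12, 4, 8, 9, 13

Visit 1
1 → 5
5 → 0
0 → 6
6 → 11
11 → 10
10 → 2
2 → 7
7 → 3
3 → 14
14 → 12
7 → 4
7 → 8
10 → 9
6 → 13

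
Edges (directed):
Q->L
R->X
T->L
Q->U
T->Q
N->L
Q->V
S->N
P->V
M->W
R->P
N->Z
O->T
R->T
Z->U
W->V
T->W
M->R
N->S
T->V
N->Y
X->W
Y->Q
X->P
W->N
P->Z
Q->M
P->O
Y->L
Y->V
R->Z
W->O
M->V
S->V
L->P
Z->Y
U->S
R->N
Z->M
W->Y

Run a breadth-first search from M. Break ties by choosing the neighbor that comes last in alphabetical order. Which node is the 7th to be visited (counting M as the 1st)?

Visit M; enqueue W, V, R → queue [W, V, R]
Visit W; enqueue Y, O, N → queue [V, R, Y, O, N]
Visit V → queue [R, Y, O, N]
Visit R; enqueue Z, X, T, P → queue [Y, O, N, Z, X, T, P]
Visit Y; enqueue Q, L → queue [O, N, Z, X, T, P, Q, L]
Visit O → queue [N, Z, X, T, P, Q, L]
Visit N; enqueue S → queue [Z, X, T, P, Q, L, S]
Visit Z; enqueue U → queue [X, T, P, Q, L, S, U]
Visit X → queue [T, P, Q, L, S, U]
Visit T → queue [P, Q, L, S, U]
Visit P → queue [Q, L, S, U]
Visit Q → queue [L, S, U]
Visit L → queue [S, U]
Visit S → queue [U]
Visit U → queue []

Visit order: M, W, V, R, Y, O, N, Z, X, T, P, Q, L, S, U

N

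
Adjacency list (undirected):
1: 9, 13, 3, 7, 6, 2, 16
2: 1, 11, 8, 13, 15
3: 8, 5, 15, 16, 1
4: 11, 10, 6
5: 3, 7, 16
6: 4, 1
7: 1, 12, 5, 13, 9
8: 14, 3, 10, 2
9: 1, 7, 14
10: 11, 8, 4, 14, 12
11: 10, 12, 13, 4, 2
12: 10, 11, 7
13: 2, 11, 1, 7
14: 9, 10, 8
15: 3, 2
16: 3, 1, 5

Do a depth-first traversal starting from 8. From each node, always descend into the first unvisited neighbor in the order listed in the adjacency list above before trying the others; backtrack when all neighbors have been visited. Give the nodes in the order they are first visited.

Visit 8
8 → 14
14 → 9
9 → 1
1 → 13
13 → 2
2 → 11
11 → 10
10 → 4
4 → 6
10 → 12
12 → 7
7 → 5
5 → 3
3 → 15
3 → 16

8 14 9 1 13 2 11 10 4 6 12 7 5 3 15 16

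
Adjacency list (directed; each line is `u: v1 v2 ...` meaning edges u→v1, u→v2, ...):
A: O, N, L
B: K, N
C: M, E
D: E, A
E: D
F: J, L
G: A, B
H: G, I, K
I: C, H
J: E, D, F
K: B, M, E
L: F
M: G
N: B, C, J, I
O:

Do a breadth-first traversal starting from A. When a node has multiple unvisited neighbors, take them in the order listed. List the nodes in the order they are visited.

Visit A; enqueue O, N, L → queue [O, N, L]
Visit O → queue [N, L]
Visit N; enqueue B, C, J, I → queue [L, B, C, J, I]
Visit L; enqueue F → queue [B, C, J, I, F]
Visit B; enqueue K → queue [C, J, I, F, K]
Visit C; enqueue M, E → queue [J, I, F, K, M, E]
Visit J; enqueue D → queue [I, F, K, M, E, D]
Visit I; enqueue H → queue [F, K, M, E, D, H]
Visit F → queue [K, M, E, D, H]
Visit K → queue [M, E, D, H]
Visit M; enqueue G → queue [E, D, H, G]
Visit E → queue [D, H, G]
Visit D → queue [H, G]
Visit H → queue [G]
Visit G → queue []

A -> O -> N -> L -> B -> C -> J -> I -> F -> K -> M -> E -> D -> H -> G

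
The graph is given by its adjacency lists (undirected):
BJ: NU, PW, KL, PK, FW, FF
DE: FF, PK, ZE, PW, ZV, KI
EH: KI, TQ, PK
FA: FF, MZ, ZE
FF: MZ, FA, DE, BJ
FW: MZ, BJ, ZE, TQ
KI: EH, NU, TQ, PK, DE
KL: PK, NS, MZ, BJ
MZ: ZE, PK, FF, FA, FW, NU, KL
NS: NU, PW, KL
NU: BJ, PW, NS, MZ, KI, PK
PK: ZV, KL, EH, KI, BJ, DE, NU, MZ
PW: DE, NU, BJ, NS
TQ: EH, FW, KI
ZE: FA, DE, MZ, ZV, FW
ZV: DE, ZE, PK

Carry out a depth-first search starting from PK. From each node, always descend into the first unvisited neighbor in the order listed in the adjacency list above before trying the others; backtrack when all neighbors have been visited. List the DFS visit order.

PK, ZV, DE, FF, MZ, ZE, FA, FW, BJ, NU, PW, NS, KL, KI, EH, TQ

Visit PK
PK → ZV
ZV → DE
DE → FF
FF → MZ
MZ → ZE
ZE → FA
ZE → FW
FW → BJ
BJ → NU
NU → PW
PW → NS
NS → KL
NU → KI
KI → EH
EH → TQ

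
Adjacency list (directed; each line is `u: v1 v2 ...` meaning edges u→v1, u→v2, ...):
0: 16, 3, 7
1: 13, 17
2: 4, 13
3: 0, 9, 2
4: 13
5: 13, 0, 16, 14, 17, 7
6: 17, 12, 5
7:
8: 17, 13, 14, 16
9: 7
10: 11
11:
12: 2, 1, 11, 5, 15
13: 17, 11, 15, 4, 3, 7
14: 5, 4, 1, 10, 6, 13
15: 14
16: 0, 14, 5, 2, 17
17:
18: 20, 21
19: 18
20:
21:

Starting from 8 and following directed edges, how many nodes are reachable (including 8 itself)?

BFS from 8 visits: 8, 13, 14, 16, 17, 3, 4, 7, 11, 15, 1, 5, 6, 10, 0, 2, 9, 12
Reachable nodes: 18 of 22 total.

18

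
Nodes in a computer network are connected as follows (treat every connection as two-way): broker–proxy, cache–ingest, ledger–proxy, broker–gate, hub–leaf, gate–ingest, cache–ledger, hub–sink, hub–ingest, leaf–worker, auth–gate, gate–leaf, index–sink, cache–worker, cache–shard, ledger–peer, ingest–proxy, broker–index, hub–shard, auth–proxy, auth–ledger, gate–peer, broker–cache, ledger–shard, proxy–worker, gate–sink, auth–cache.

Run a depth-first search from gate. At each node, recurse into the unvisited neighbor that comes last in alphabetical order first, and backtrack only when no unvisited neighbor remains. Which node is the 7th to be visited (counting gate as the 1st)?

Visit gate
gate → sink
sink → index
index → broker
broker → proxy
proxy → worker
worker → leaf
leaf → hub
hub → shard
shard → ledger
ledger → peer
ledger → cache
cache → ingest
cache → auth

Visit order: gate, sink, index, broker, proxy, worker, leaf, hub, shard, ledger, peer, cache, ingest, auth

leaf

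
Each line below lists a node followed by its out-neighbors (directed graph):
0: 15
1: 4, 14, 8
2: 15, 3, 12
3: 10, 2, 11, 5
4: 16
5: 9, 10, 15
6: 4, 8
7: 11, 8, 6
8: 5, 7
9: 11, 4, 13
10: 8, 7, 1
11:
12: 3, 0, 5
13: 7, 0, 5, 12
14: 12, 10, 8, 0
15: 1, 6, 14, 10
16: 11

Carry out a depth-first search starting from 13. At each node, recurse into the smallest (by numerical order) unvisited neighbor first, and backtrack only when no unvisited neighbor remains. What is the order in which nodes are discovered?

Visit 13
13 → 0
0 → 15
15 → 1
1 → 4
4 → 16
16 → 11
1 → 8
8 → 5
5 → 9
5 → 10
10 → 7
7 → 6
1 → 14
14 → 12
12 → 3
3 → 2

13 -> 0 -> 15 -> 1 -> 4 -> 16 -> 11 -> 8 -> 5 -> 9 -> 10 -> 7 -> 6 -> 14 -> 12 -> 3 -> 2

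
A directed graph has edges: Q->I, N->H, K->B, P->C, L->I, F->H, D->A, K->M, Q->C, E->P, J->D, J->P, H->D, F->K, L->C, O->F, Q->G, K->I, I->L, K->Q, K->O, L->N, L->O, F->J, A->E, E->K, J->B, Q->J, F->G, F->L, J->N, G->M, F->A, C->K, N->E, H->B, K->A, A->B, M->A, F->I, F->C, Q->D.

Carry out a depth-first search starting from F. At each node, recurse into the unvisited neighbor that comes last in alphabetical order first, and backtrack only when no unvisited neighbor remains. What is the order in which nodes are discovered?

Visit F
F → L
L → O
L → N
N → H
H → D
D → A
A → E
E → P
P → C
C → K
K → Q
Q → J
J → B
Q → I
Q → G
G → M

F -> L -> O -> N -> H -> D -> A -> E -> P -> C -> K -> Q -> J -> B -> I -> G -> M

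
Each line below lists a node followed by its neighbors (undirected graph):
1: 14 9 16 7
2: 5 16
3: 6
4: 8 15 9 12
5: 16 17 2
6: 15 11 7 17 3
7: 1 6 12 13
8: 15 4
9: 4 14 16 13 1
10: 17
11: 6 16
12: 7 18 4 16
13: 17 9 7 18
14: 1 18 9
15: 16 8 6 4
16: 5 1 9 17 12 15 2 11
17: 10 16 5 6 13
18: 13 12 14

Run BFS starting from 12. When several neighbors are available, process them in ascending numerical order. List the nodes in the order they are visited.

12, 4, 7, 16, 18, 8, 9, 15, 1, 6, 13, 2, 5, 11, 17, 14, 3, 10

Visit 12; enqueue 4, 7, 16, 18 → queue [4, 7, 16, 18]
Visit 4; enqueue 8, 9, 15 → queue [7, 16, 18, 8, 9, 15]
Visit 7; enqueue 1, 6, 13 → queue [16, 18, 8, 9, 15, 1, 6, 13]
Visit 16; enqueue 2, 5, 11, 17 → queue [18, 8, 9, 15, 1, 6, 13, 2, 5, 11, 17]
Visit 18; enqueue 14 → queue [8, 9, 15, 1, 6, 13, 2, 5, 11, 17, 14]
Visit 8 → queue [9, 15, 1, 6, 13, 2, 5, 11, 17, 14]
Visit 9 → queue [15, 1, 6, 13, 2, 5, 11, 17, 14]
Visit 15 → queue [1, 6, 13, 2, 5, 11, 17, 14]
Visit 1 → queue [6, 13, 2, 5, 11, 17, 14]
Visit 6; enqueue 3 → queue [13, 2, 5, 11, 17, 14, 3]
Visit 13 → queue [2, 5, 11, 17, 14, 3]
Visit 2 → queue [5, 11, 17, 14, 3]
Visit 5 → queue [11, 17, 14, 3]
Visit 11 → queue [17, 14, 3]
Visit 17; enqueue 10 → queue [14, 3, 10]
Visit 14 → queue [3, 10]
Visit 3 → queue [10]
Visit 10 → queue []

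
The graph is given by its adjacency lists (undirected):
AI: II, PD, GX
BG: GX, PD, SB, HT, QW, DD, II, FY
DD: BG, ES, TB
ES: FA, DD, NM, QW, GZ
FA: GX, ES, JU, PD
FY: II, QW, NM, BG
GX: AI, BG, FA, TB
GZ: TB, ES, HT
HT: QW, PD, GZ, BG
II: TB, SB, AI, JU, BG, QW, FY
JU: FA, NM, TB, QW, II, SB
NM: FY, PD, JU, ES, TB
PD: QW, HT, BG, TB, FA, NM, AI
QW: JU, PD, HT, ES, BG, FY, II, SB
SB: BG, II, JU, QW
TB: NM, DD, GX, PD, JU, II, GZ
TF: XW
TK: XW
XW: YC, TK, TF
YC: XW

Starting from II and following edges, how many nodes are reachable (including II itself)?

16

BFS from II visits: II, TB, SB, AI, JU, BG, QW, FY, NM, DD, GX, PD, GZ, FA, HT, ES
Reachable nodes: 16 of 20 total.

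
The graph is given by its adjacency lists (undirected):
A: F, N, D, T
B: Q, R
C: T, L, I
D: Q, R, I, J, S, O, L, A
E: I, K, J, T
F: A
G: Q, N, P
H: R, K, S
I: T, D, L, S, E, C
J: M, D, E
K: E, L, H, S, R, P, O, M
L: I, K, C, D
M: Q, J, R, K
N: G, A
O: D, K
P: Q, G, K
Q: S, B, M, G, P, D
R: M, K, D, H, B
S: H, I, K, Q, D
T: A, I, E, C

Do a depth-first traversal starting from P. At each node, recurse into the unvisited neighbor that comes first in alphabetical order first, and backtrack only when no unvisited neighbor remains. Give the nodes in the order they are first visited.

Visit P
P → G
G → N
N → A
A → D
D → I
I → C
C → L
L → K
K → E
E → J
J → M
M → Q
Q → B
B → R
R → H
H → S
E → T
K → O
A → F

P, G, N, A, D, I, C, L, K, E, J, M, Q, B, R, H, S, T, O, F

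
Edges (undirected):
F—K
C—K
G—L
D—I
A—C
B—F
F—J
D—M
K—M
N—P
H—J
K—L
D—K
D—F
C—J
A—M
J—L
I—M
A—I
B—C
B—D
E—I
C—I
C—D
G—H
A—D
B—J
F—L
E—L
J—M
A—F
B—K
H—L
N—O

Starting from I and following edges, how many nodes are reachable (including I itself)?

13

BFS from I visits: I, M, E, D, C, A, K, J, L, F, B, H, G
Reachable nodes: 13 of 16 total.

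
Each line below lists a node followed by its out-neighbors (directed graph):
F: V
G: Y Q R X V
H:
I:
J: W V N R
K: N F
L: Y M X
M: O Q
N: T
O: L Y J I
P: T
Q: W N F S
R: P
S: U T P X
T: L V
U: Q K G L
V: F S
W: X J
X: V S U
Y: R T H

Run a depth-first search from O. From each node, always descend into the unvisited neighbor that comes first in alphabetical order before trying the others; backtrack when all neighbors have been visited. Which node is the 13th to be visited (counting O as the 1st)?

U

Visit O
O → I
O → J
J → N
N → T
T → L
L → M
M → Q
Q → F
F → V
V → S
S → P
S → U
U → G
G → R
G → X
G → Y
Y → H
U → K
Q → W

Visit order: O, I, J, N, T, L, M, Q, F, V, S, P, U, G, R, X, Y, H, K, W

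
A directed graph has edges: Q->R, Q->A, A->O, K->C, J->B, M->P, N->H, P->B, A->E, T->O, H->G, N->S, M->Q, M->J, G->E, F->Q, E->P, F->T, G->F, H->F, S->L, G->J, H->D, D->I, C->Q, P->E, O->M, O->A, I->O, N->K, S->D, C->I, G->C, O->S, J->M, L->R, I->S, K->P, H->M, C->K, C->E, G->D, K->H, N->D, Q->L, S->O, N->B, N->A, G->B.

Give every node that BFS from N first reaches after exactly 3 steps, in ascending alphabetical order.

J, Q, R, T

Level 0: N
Level 1: A, B, D, H, K, S
Level 2: C, E, F, G, I, L, M, O, P
Level 3: J, Q, R, T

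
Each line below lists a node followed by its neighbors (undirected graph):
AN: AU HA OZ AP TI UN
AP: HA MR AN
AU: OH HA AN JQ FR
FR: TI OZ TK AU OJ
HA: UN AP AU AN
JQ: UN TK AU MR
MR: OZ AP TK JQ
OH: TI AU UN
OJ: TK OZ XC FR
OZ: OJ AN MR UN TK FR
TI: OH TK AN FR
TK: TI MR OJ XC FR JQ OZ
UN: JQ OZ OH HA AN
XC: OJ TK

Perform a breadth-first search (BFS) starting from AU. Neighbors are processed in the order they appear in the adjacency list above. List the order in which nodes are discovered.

AU, OH, HA, AN, JQ, FR, TI, UN, AP, OZ, TK, MR, OJ, XC

Visit AU; enqueue OH, HA, AN, JQ, FR → queue [OH, HA, AN, JQ, FR]
Visit OH; enqueue TI, UN → queue [HA, AN, JQ, FR, TI, UN]
Visit HA; enqueue AP → queue [AN, JQ, FR, TI, UN, AP]
Visit AN; enqueue OZ → queue [JQ, FR, TI, UN, AP, OZ]
Visit JQ; enqueue TK, MR → queue [FR, TI, UN, AP, OZ, TK, MR]
Visit FR; enqueue OJ → queue [TI, UN, AP, OZ, TK, MR, OJ]
Visit TI → queue [UN, AP, OZ, TK, MR, OJ]
Visit UN → queue [AP, OZ, TK, MR, OJ]
Visit AP → queue [OZ, TK, MR, OJ]
Visit OZ → queue [TK, MR, OJ]
Visit TK; enqueue XC → queue [MR, OJ, XC]
Visit MR → queue [OJ, XC]
Visit OJ → queue [XC]
Visit XC → queue []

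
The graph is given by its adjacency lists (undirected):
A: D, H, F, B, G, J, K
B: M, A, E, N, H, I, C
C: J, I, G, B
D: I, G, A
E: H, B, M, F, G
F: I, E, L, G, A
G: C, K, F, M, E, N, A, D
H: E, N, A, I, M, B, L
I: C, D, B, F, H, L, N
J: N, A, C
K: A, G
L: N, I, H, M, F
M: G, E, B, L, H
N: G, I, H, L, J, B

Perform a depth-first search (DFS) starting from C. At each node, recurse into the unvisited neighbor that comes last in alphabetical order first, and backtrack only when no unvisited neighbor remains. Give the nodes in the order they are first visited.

C -> J -> N -> L -> M -> H -> I -> F -> G -> K -> A -> D -> B -> E

Visit C
C → J
J → N
N → L
L → M
M → H
H → I
I → F
F → G
G → K
K → A
A → D
A → B
B → E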